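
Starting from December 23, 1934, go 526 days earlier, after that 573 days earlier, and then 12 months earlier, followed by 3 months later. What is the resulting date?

March 20, 1931

Going back 526 days from December 23, 1934:
Going back 23 days from December 23, 1934 reaches the end of the previous month; 526 − 23 = 503 left.
November 1934 has 30 days: 503 − 30 = 473 left.
October 1934 has 31 days: 473 − 31 = 442 left.
September 1934 has 30 days: 442 − 30 = 412 left.
August 1934 has 31 days: 412 − 31 = 381 left.
July 1934 has 31 days: 381 − 31 = 350 left.
June 1934 has 30 days: 350 − 30 = 320 left.
May 1934 has 31 days: 320 − 31 = 289 left.
April 1934 has 30 days: 289 − 30 = 259 left.
March 1934 has 31 days: 259 − 31 = 228 left.
February 1934 has 28 days (1934 is not a leap year): 228 − 28 = 200 left.
January 1934 has 31 days: 200 − 31 = 169 left.
December 1933 has 31 days: 169 − 31 = 138 left.
November 1933 has 30 days: 138 − 30 = 108 left.
October 1933 has 31 days: 108 − 31 = 77 left.
September 1933 has 30 days: 77 − 30 = 47 left.
August 1933 has 31 days: 47 − 31 = 16 left.
July 1933 has 31 days; 31 − 16 = 15 → July 15, 1933.
Going back 573 days from July 15, 1933:
Going back 15 days from July 15, 1933 reaches the end of the previous month; 573 − 15 = 558 left.
June 1933 has 30 days: 558 − 30 = 528 left.
May 1933 has 31 days: 528 − 31 = 497 left.
April 1933 has 30 days: 497 − 30 = 467 left.
March 1933 has 31 days: 467 − 31 = 436 left.
February 1933 has 28 days (1933 is not a leap year): 436 − 28 = 408 left.
January 1933 has 31 days: 408 − 31 = 377 left.
December 1932 has 31 days: 377 − 31 = 346 left.
November 1932 has 30 days: 346 − 30 = 316 left.
October 1932 has 31 days: 316 − 31 = 285 left.
September 1932 has 30 days: 285 − 30 = 255 left.
August 1932 has 31 days: 255 − 31 = 224 left.
July 1932 has 31 days: 224 − 31 = 193 left.
June 1932 has 30 days: 193 − 30 = 163 left.
May 1932 has 31 days: 163 − 31 = 132 left.
April 1932 has 30 days: 132 − 30 = 102 left.
March 1932 has 31 days: 102 − 31 = 71 left.
February 1932 has 29 days (1932 is a leap year): 71 − 29 = 42 left.
January 1932 has 31 days: 42 − 31 = 11 left.
December 1931 has 31 days; 31 − 11 = 20 → December 20, 1931.
Going back 12 months from December 20, 1931:
month 12 − 12 = 0, which is month 12 of year 1930 → December 1930.
Day 20 is valid in December, giving December 20, 1930.
Advancing 3 months from December 20, 1930:
month 12 + 3 = 15, which is month 3 of year 1931 → March 1931.
Day 20 is valid in March, giving March 20, 1931.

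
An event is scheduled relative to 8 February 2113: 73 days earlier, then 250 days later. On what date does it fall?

August 4, 2113

Going back 73 days from February 8, 2113:
Going back 8 days from February 8, 2113 reaches the end of the previous month; 73 − 8 = 65 left.
January 2113 has 31 days: 65 − 31 = 34 left.
December 2112 has 31 days: 34 − 31 = 3 left.
November 2112 has 30 days; 30 − 3 = 27 → November 27, 2112.
Advancing 250 days from November 27, 2112:
November has 30 days, so 30 − 27 = 3 days remain after November 27, 2112; 250 − 3 = 247 left.
December 2112 has 31 days: 247 − 31 = 216 left.
January 2113 has 31 days: 216 − 31 = 185 left.
February 2113 has 28 days (2113 is not a leap year): 185 − 28 = 157 left.
March 2113 has 31 days: 157 − 31 = 126 left.
April 2113 has 30 days: 126 − 30 = 96 left.
May 2113 has 31 days: 96 − 31 = 65 left.
June 2113 has 30 days: 65 − 30 = 35 left.
July 2113 has 31 days: 35 − 31 = 4 left.
4 days into August 2113 → August 4, 2113.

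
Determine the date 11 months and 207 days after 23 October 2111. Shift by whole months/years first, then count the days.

Adding 11 months and 207 days from October 23, 2111: first the month/year part, then the days.
month 10 + 11 = 21, which is month 9 of year 2112 → September 2112.
Day 23 is valid in September, giving September 23, 2112.
Now add 207 days from September 23, 2112.
September has 30 days, so 30 − 23 = 7 days remain after September 23, 2112; 207 − 7 = 200 left.
October 2112 has 31 days: 200 − 31 = 169 left.
November 2112 has 30 days: 169 − 30 = 139 left.
December 2112 has 31 days: 139 − 31 = 108 left.
January 2113 has 31 days: 108 − 31 = 77 left.
February 2113 has 28 days (2113 is not a leap year): 77 − 28 = 49 left.
March 2113 has 31 days: 49 − 31 = 18 left.
18 days into April 2113 → April 18, 2113.

April 18, 2113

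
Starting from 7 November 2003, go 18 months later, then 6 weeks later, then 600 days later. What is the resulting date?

February 8, 2007

Advancing 18 months from November 7, 2003:
month 11 + 18 = 29, which is month 5 of year 2005 → May 2005.
Day 7 is valid in May, giving May 7, 2005.
Advancing 6 weeks (= 42 days) from May 7, 2005:
May has 31 days, so 31 − 7 = 24 days remain after May 7, 2005; 42 − 24 = 18 left.
18 days into June 2005 → June 18, 2005.
Advancing 600 days from June 18, 2005:
June has 30 days, so 30 − 18 = 12 days remain after June 18, 2005; 600 − 12 = 588 left.
July 2005 has 31 days: 588 − 31 = 557 left.
August 2005 has 31 days: 557 − 31 = 526 left.
September 2005 has 30 days: 526 − 30 = 496 left.
October 2005 has 31 days: 496 − 31 = 465 left.
November 2005 has 30 days: 465 − 30 = 435 left.
December 2005 has 31 days: 435 − 31 = 404 left.
January 2006 has 31 days: 404 − 31 = 373 left.
February 2006 has 28 days (2006 is not a leap year): 373 − 28 = 345 left.
March 2006 has 31 days: 345 − 31 = 314 left.
April 2006 has 30 days: 314 − 30 = 284 left.
May 2006 has 31 days: 284 − 31 = 253 left.
June 2006 has 30 days: 253 − 30 = 223 left.
July 2006 has 31 days: 223 − 31 = 192 left.
August 2006 has 31 days: 192 − 31 = 161 left.
September 2006 has 30 days: 161 − 30 = 131 left.
October 2006 has 31 days: 131 − 31 = 100 left.
November 2006 has 30 days: 100 − 30 = 70 left.
December 2006 has 31 days: 70 − 31 = 39 left.
January 2007 has 31 days: 39 − 31 = 8 left.
8 days into February 2007 → February 8, 2007.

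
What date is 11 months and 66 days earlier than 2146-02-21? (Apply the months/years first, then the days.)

Going back 11 months and 66 days from February 21, 2146: first the month/year part, then the days.
month 2 − 11 = -9, which is month 3 of year 2145 → March 2145.
Day 21 is valid in March, giving March 21, 2145.
Now subtract 66 days from March 21, 2145.
Going back 21 days from March 21, 2145 reaches the end of the previous month; 66 − 21 = 45 left.
February 2145 has 28 days (2145 is not a leap year): 45 − 28 = 17 left.
January 2145 has 31 days; 31 − 17 = 14 → January 14, 2145.

January 14, 2145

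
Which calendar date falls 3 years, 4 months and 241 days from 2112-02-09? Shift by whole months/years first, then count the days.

February 5, 2116

Counting forward 3 years, 4 months and 241 days from February 9, 2112: first the month/year part, then the days.
+3 years → 2115; month 2 + 4 = 6 → June 2115.
Day 9 is valid in June, giving June 9, 2115.
Now add 241 days from June 9, 2115.
June has 30 days, so 30 − 9 = 21 days remain after June 9, 2115; 241 − 21 = 220 left.
July 2115 has 31 days: 220 − 31 = 189 left.
August 2115 has 31 days: 189 − 31 = 158 left.
September 2115 has 30 days: 158 − 30 = 128 left.
October 2115 has 31 days: 128 − 31 = 97 left.
November 2115 has 30 days: 97 − 30 = 67 left.
December 2115 has 31 days: 67 − 31 = 36 left.
January 2116 has 31 days: 36 − 31 = 5 left.
5 days into February 2116 → February 5, 2116.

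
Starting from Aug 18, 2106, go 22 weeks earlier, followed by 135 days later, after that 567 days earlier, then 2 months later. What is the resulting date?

March 9, 2105

Counting back 22 weeks (= 154 days) from August 18, 2106:
Going back 18 days from August 18, 2106 reaches the end of the previous month; 154 − 18 = 136 left.
July 2106 has 31 days: 136 − 31 = 105 left.
June 2106 has 30 days: 105 − 30 = 75 left.
May 2106 has 31 days: 75 − 31 = 44 left.
April 2106 has 30 days: 44 − 30 = 14 left.
March 2106 has 31 days; 31 − 14 = 17 → March 17, 2106.
Advancing 135 days from March 17, 2106:
March has 31 days, so 31 − 17 = 14 days remain after March 17, 2106; 135 − 14 = 121 left.
April 2106 has 30 days: 121 − 30 = 91 left.
May 2106 has 31 days: 91 − 31 = 60 left.
June 2106 has 30 days: 60 − 30 = 30 left.
30 days into July 2106 → July 30, 2106.
Going back 567 days from July 30, 2106:
Going back 30 days from July 30, 2106 reaches the end of the previous month; 567 − 30 = 537 left.
June 2106 has 30 days: 537 − 30 = 507 left.
May 2106 has 31 days: 507 − 31 = 476 left.
April 2106 has 30 days: 476 − 30 = 446 left.
March 2106 has 31 days: 446 − 31 = 415 left.
February 2106 has 28 days (2106 is not a leap year): 415 − 28 = 387 left.
January 2106 has 31 days: 387 − 31 = 356 left.
December 2105 has 31 days: 356 − 31 = 325 left.
November 2105 has 30 days: 325 − 30 = 295 left.
October 2105 has 31 days: 295 − 31 = 264 left.
September 2105 has 30 days: 264 − 30 = 234 left.
August 2105 has 31 days: 234 − 31 = 203 left.
July 2105 has 31 days: 203 − 31 = 172 left.
June 2105 has 30 days: 172 − 30 = 142 left.
May 2105 has 31 days: 142 − 31 = 111 left.
April 2105 has 30 days: 111 − 30 = 81 left.
March 2105 has 31 days: 81 − 31 = 50 left.
February 2105 has 28 days (2105 is not a leap year): 50 − 28 = 22 left.
January 2105 has 31 days; 31 − 22 = 9 → January 9, 2105.
Advancing 2 months from January 9, 2105:
month 1 + 2 = 3 → March 2105.
Day 9 is valid in March, giving March 9, 2105.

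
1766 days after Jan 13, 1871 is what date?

Adding 1766 days from January 13, 1871.
January has 31 days, so 31 − 13 = 18 days remain after January 13, 1871; 1766 − 18 = 1748 left.
February 1871 has 28 days (1871 is not a leap year): 1748 − 28 = 1720 left.
March 1871 has 31 days: 1720 − 31 = 1689 left.
April 1871 has 30 days: 1689 − 30 = 1659 left.
May 1871 has 31 days: 1659 − 31 = 1628 left.
June 1871 has 30 days: 1628 − 30 = 1598 left.
July 1871 has 31 days: 1598 − 31 = 1567 left.
August 1871 has 31 days: 1567 − 31 = 1536 left.
September 1871 has 30 days: 1536 − 30 = 1506 left.
October 1871 has 31 days: 1506 − 31 = 1475 left.
November 1871 has 30 days: 1475 − 30 = 1445 left.
December 1871 has 31 days: 1445 − 31 = 1414 left.
January 1872 has 31 days: 1414 − 31 = 1383 left.
February 1872 has 29 days (1872 is a leap year): 1383 − 29 = 1354 left.
March 1872 has 31 days: 1354 − 31 = 1323 left.
April 1872 has 30 days: 1323 − 30 = 1293 left.
May 1872 has 31 days: 1293 − 31 = 1262 left.
June 1872 has 30 days: 1262 − 30 = 1232 left.
July 1872 has 31 days: 1232 − 31 = 1201 left.
August 1872 has 31 days: 1201 − 31 = 1170 left.
September 1872 has 30 days: 1170 − 30 = 1140 left.
October 1872 has 31 days: 1140 − 31 = 1109 left.
November 1872 has 30 days: 1109 − 30 = 1079 left.
December 1872 has 31 days: 1079 − 31 = 1048 left.
January 1873 has 31 days: 1048 − 31 = 1017 left.
February 1873 has 28 days (1873 is not a leap year): 1017 − 28 = 989 left.
March 1873 has 31 days: 989 − 31 = 958 left.
April 1873 has 30 days: 958 − 30 = 928 left.
May 1873 has 31 days: 928 − 31 = 897 left.
June 1873 has 30 days: 897 − 30 = 867 left.
July 1873 has 31 days: 867 − 31 = 836 left.
August 1873 has 31 days: 836 − 31 = 805 left.
September 1873 has 30 days: 805 − 30 = 775 left.
October 1873 has 31 days: 775 − 31 = 744 left.
November 1873 has 30 days: 744 − 30 = 714 left.
December 1873 has 31 days: 714 − 31 = 683 left.
January 1874 has 31 days: 683 − 31 = 652 left.
February 1874 has 28 days (1874 is not a leap year): 652 − 28 = 624 left.
March 1874 has 31 days: 624 − 31 = 593 left.
April 1874 has 30 days: 593 − 30 = 563 left.
May 1874 has 31 days: 563 − 31 = 532 left.
June 1874 has 30 days: 532 − 30 = 502 left.
July 1874 has 31 days: 502 − 31 = 471 left.
August 1874 has 31 days: 471 − 31 = 440 left.
September 1874 has 30 days: 440 − 30 = 410 left.
October 1874 has 31 days: 410 − 31 = 379 left.
November 1874 has 30 days: 379 − 30 = 349 left.
December 1874 has 31 days: 349 − 31 = 318 left.
January 1875 has 31 days: 318 − 31 = 287 left.
February 1875 has 28 days (1875 is not a leap year): 287 − 28 = 259 left.
March 1875 has 31 days: 259 − 31 = 228 left.
April 1875 has 30 days: 228 − 30 = 198 left.
May 1875 has 31 days: 198 − 31 = 167 left.
June 1875 has 30 days: 167 − 30 = 137 left.
July 1875 has 31 days: 137 − 31 = 106 left.
August 1875 has 31 days: 106 − 31 = 75 left.
September 1875 has 30 days: 75 − 30 = 45 left.
October 1875 has 31 days: 45 − 31 = 14 left.
14 days into November 1875 → November 14, 1875.

November 14, 1875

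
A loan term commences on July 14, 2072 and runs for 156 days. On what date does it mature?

Counting forward 156 days from July 14, 2072.
July has 31 days, so 31 − 14 = 17 days remain after July 14, 2072; 156 − 17 = 139 left.
August 2072 has 31 days: 139 − 31 = 108 left.
September 2072 has 30 days: 108 − 30 = 78 left.
October 2072 has 31 days: 78 − 31 = 47 left.
November 2072 has 30 days: 47 − 30 = 17 left.
17 days into December 2072 → December 17, 2072.

December 17, 2072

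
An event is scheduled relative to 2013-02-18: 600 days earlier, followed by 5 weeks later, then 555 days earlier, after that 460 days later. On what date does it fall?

April 30, 2011

Subtracting 600 days from February 18, 2013:
Going back 18 days from February 18, 2013 reaches the end of the previous month; 600 − 18 = 582 left.
January 2013 has 31 days: 582 − 31 = 551 left.
December 2012 has 31 days: 551 − 31 = 520 left.
November 2012 has 30 days: 520 − 30 = 490 left.
October 2012 has 31 days: 490 − 31 = 459 left.
September 2012 has 30 days: 459 − 30 = 429 left.
August 2012 has 31 days: 429 − 31 = 398 left.
July 2012 has 31 days: 398 − 31 = 367 left.
June 2012 has 30 days: 367 − 30 = 337 left.
May 2012 has 31 days: 337 − 31 = 306 left.
April 2012 has 30 days: 306 − 30 = 276 left.
March 2012 has 31 days: 276 − 31 = 245 left.
February 2012 has 29 days (2012 is a leap year): 245 − 29 = 216 left.
January 2012 has 31 days: 216 − 31 = 185 left.
December 2011 has 31 days: 185 − 31 = 154 left.
November 2011 has 30 days: 154 − 30 = 124 left.
October 2011 has 31 days: 124 − 31 = 93 left.
September 2011 has 30 days: 93 − 30 = 63 left.
August 2011 has 31 days: 63 − 31 = 32 left.
July 2011 has 31 days: 32 − 31 = 1 left.
June 2011 has 30 days; 30 − 1 = 29 → June 29, 2011.
Advancing 5 weeks (= 35 days) from June 29, 2011:
June has 30 days, so 30 − 29 = 1 day remains after June 29, 2011; 35 − 1 = 34 left.
July 2011 has 31 days: 34 − 31 = 3 left.
3 days into August 2011 → August 3, 2011.
Going back 555 days from August 3, 2011:
Going back 3 days from August 3, 2011 reaches the end of the previous month; 555 − 3 = 552 left.
July 2011 has 31 days: 552 − 31 = 521 left.
June 2011 has 30 days: 521 − 30 = 491 left.
May 2011 has 31 days: 491 − 31 = 460 left.
April 2011 has 30 days: 460 − 30 = 430 left.
March 2011 has 31 days: 430 − 31 = 399 left.
February 2011 has 28 days (2011 is not a leap year): 399 − 28 = 371 left.
January 2011 has 31 days: 371 − 31 = 340 left.
December 2010 has 31 days: 340 − 31 = 309 left.
November 2010 has 30 days: 309 − 30 = 279 left.
October 2010 has 31 days: 279 − 31 = 248 left.
September 2010 has 30 days: 248 − 30 = 218 left.
August 2010 has 31 days: 218 − 31 = 187 left.
July 2010 has 31 days: 187 − 31 = 156 left.
June 2010 has 30 days: 156 − 30 = 126 left.
May 2010 has 31 days: 126 − 31 = 95 left.
April 2010 has 30 days: 95 − 30 = 65 left.
March 2010 has 31 days: 65 − 31 = 34 left.
February 2010 has 28 days (2010 is not a leap year): 34 − 28 = 6 left.
January 2010 has 31 days; 31 − 6 = 25 → January 25, 2010.
Advancing 460 days from January 25, 2010:
January has 31 days, so 31 − 25 = 6 days remain after January 25, 2010; 460 − 6 = 454 left.
February 2010 has 28 days (2010 is not a leap year): 454 − 28 = 426 left.
March 2010 has 31 days: 426 − 31 = 395 left.
April 2010 has 30 days: 395 − 30 = 365 left.
May 2010 has 31 days: 365 − 31 = 334 left.
June 2010 has 30 days: 334 − 30 = 304 left.
July 2010 has 31 days: 304 − 31 = 273 left.
August 2010 has 31 days: 273 − 31 = 242 left.
September 2010 has 30 days: 242 − 30 = 212 left.
October 2010 has 31 days: 212 − 31 = 181 left.
November 2010 has 30 days: 181 − 30 = 151 left.
December 2010 has 31 days: 151 − 31 = 120 left.
January 2011 has 31 days: 120 − 31 = 89 left.
February 2011 has 28 days (2011 is not a leap year): 89 − 28 = 61 left.
March 2011 has 31 days: 61 − 31 = 30 left.
30 days into April 2011 → April 30, 2011.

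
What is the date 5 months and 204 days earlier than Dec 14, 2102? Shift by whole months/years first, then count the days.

December 22, 2101

Going back 5 months and 204 days from December 14, 2102: first the month/year part, then the days.
month 12 − 5 = 7 → July 2102.
Day 14 is valid in July, giving July 14, 2102.
Now subtract 204 days from July 14, 2102.
Going back 14 days from July 14, 2102 reaches the end of the previous month; 204 − 14 = 190 left.
June 2102 has 30 days: 190 − 30 = 160 left.
May 2102 has 31 days: 160 − 31 = 129 left.
April 2102 has 30 days: 129 − 30 = 99 left.
March 2102 has 31 days: 99 − 31 = 68 left.
February 2102 has 28 days (2102 is not a leap year): 68 − 28 = 40 left.
January 2102 has 31 days: 40 − 31 = 9 left.
December 2101 has 31 days; 31 − 9 = 22 → December 22, 2101.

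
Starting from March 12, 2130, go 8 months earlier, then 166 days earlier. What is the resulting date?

Subtracting 8 months from March 12, 2130:
month 3 − 8 = -5, which is month 7 of year 2129 → July 2129.
Day 12 is valid in July, giving July 12, 2129.
Going back 166 days from July 12, 2129:
Going back 12 days from July 12, 2129 reaches the end of the previous month; 166 − 12 = 154 left.
June 2129 has 30 days: 154 − 30 = 124 left.
May 2129 has 31 days: 124 − 31 = 93 left.
April 2129 has 30 days: 93 − 30 = 63 left.
March 2129 has 31 days: 63 − 31 = 32 left.
February 2129 has 28 days (2129 is not a leap year): 32 − 28 = 4 left.
January 2129 has 31 days; 31 − 4 = 27 → January 27, 2129.

January 27, 2129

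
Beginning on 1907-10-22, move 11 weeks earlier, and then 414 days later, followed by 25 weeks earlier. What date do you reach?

Subtracting 11 weeks (= 77 days) from October 22, 1907:
Going back 22 days from October 22, 1907 reaches the end of the previous month; 77 − 22 = 55 left.
September 1907 has 30 days: 55 − 30 = 25 left.
August 1907 has 31 days; 31 − 25 = 6 → August 6, 1907.
Counting forward 414 days from August 6, 1907:
August has 31 days, so 31 − 6 = 25 days remain after August 6, 1907; 414 − 25 = 389 left.
September 1907 has 30 days: 389 − 30 = 359 left.
October 1907 has 31 days: 359 − 31 = 328 left.
November 1907 has 30 days: 328 − 30 = 298 left.
December 1907 has 31 days: 298 − 31 = 267 left.
January 1908 has 31 days: 267 − 31 = 236 left.
February 1908 has 29 days (1908 is a leap year): 236 − 29 = 207 left.
March 1908 has 31 days: 207 − 31 = 176 left.
April 1908 has 30 days: 176 − 30 = 146 left.
May 1908 has 31 days: 146 − 31 = 115 left.
June 1908 has 30 days: 115 − 30 = 85 left.
July 1908 has 31 days: 85 − 31 = 54 left.
August 1908 has 31 days: 54 − 31 = 23 left.
23 days into September 1908 → September 23, 1908.
Going back 25 weeks (= 175 days) from September 23, 1908:
Going back 23 days from September 23, 1908 reaches the end of the previous month; 175 − 23 = 152 left.
August 1908 has 31 days: 152 − 31 = 121 left.
July 1908 has 31 days: 121 − 31 = 90 left.
June 1908 has 30 days: 90 − 30 = 60 left.
May 1908 has 31 days: 60 − 31 = 29 left.
April 1908 has 30 days; 30 − 29 = 1 → April 1, 1908.

April 1, 1908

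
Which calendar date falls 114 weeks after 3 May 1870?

July 9, 1872

Advancing 114 weeks = 798 days from May 3, 1870.
May has 31 days, so 31 − 3 = 28 days remain after May 3, 1870; 798 − 28 = 770 left.
June 1870 has 30 days: 770 − 30 = 740 left.
July 1870 has 31 days: 740 − 31 = 709 left.
August 1870 has 31 days: 709 − 31 = 678 left.
September 1870 has 30 days: 678 − 30 = 648 left.
October 1870 has 31 days: 648 − 31 = 617 left.
November 1870 has 30 days: 617 − 30 = 587 left.
December 1870 has 31 days: 587 − 31 = 556 left.
January 1871 has 31 days: 556 − 31 = 525 left.
February 1871 has 28 days (1871 is not a leap year): 525 − 28 = 497 left.
March 1871 has 31 days: 497 − 31 = 466 left.
April 1871 has 30 days: 466 − 30 = 436 left.
May 1871 has 31 days: 436 − 31 = 405 left.
June 1871 has 30 days: 405 − 30 = 375 left.
July 1871 has 31 days: 375 − 31 = 344 left.
August 1871 has 31 days: 344 − 31 = 313 left.
September 1871 has 30 days: 313 − 30 = 283 left.
October 1871 has 31 days: 283 − 31 = 252 left.
November 1871 has 30 days: 252 − 30 = 222 left.
December 1871 has 31 days: 222 − 31 = 191 left.
January 1872 has 31 days: 191 − 31 = 160 left.
February 1872 has 29 days (1872 is a leap year): 160 − 29 = 131 left.
March 1872 has 31 days: 131 − 31 = 100 left.
April 1872 has 30 days: 100 − 30 = 70 left.
May 1872 has 31 days: 70 − 31 = 39 left.
June 1872 has 30 days: 39 − 30 = 9 left.
9 days into July 1872 → July 9, 1872.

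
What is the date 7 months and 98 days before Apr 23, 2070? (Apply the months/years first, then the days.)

Subtracting 7 months and 98 days from April 23, 2070: first the month/year part, then the days.
month 4 − 7 = -3, which is month 9 of year 2069 → September 2069.
Day 23 is valid in September, giving September 23, 2069.
Now subtract 98 days from September 23, 2069.
Going back 23 days from September 23, 2069 reaches the end of the previous month; 98 − 23 = 75 left.
August 2069 has 31 days: 75 − 31 = 44 left.
July 2069 has 31 days: 44 − 31 = 13 left.
June 2069 has 30 days; 30 − 13 = 17 → June 17, 2069.

June 17, 2069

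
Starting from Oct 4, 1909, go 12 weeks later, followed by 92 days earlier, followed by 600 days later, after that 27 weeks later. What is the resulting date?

Counting forward 12 weeks (= 84 days) from October 4, 1909:
October has 31 days, so 31 − 4 = 27 days remain after October 4, 1909; 84 − 27 = 57 left.
November 1909 has 30 days: 57 − 30 = 27 left.
27 days into December 1909 → December 27, 1909.
Going back 92 days from December 27, 1909:
Going back 27 days from December 27, 1909 reaches the end of the previous month; 92 − 27 = 65 left.
November 1909 has 30 days: 65 − 30 = 35 left.
October 1909 has 31 days: 35 − 31 = 4 left.
September 1909 has 30 days; 30 − 4 = 26 → September 26, 1909.
Counting forward 600 days from September 26, 1909:
September has 30 days, so 30 − 26 = 4 days remain after September 26, 1909; 600 − 4 = 596 left.
October 1909 has 31 days: 596 − 31 = 565 left.
November 1909 has 30 days: 565 − 30 = 535 left.
December 1909 has 31 days: 535 − 31 = 504 left.
January 1910 has 31 days: 504 − 31 = 473 left.
February 1910 has 28 days (1910 is not a leap year): 473 − 28 = 445 left.
March 1910 has 31 days: 445 − 31 = 414 left.
April 1910 has 30 days: 414 − 30 = 384 left.
May 1910 has 31 days: 384 − 31 = 353 left.
June 1910 has 30 days: 353 − 30 = 323 left.
July 1910 has 31 days: 323 − 31 = 292 left.
August 1910 has 31 days: 292 − 31 = 261 left.
September 1910 has 30 days: 261 − 30 = 231 left.
October 1910 has 31 days: 231 − 31 = 200 left.
November 1910 has 30 days: 200 − 30 = 170 left.
December 1910 has 31 days: 170 − 31 = 139 left.
January 1911 has 31 days: 139 − 31 = 108 left.
February 1911 has 28 days (1911 is not a leap year): 108 − 28 = 80 left.
March 1911 has 31 days: 80 − 31 = 49 left.
April 1911 has 30 days: 49 − 30 = 19 left.
19 days into May 1911 → May 19, 1911.
Adding 27 weeks (= 189 days) from May 19, 1911:
May has 31 days, so 31 − 19 = 12 days remain after May 19, 1911; 189 − 12 = 177 left.
June 1911 has 30 days: 177 − 30 = 147 left.
July 1911 has 31 days: 147 − 31 = 116 left.
August 1911 has 31 days: 116 − 31 = 85 left.
September 1911 has 30 days: 85 − 30 = 55 left.
October 1911 has 31 days: 55 − 31 = 24 left.
24 days into November 1911 → November 24, 1911.

November 24, 1911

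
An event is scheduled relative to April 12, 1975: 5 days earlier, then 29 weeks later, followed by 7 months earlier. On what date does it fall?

March 27, 1975

Going back 5 days from April 12, 1975:
12 − 5 = 7, still in April 1975.
Counting forward 29 weeks (= 203 days) from April 7, 1975:
April has 30 days, so 30 − 7 = 23 days remain after April 7, 1975; 203 − 23 = 180 left.
May 1975 has 31 days: 180 − 31 = 149 left.
June 1975 has 30 days: 149 − 30 = 119 left.
July 1975 has 31 days: 119 − 31 = 88 left.
August 1975 has 31 days: 88 − 31 = 57 left.
September 1975 has 30 days: 57 − 30 = 27 left.
27 days into October 1975 → October 27, 1975.
Going back 7 months from October 27, 1975:
month 10 − 7 = 3 → March 1975.
Day 27 is valid in March, giving March 27, 1975.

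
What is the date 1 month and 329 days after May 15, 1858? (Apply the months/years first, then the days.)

Adding 1 month and 329 days from May 15, 1858: first the month/year part, then the days.
month 5 + 1 = 6 → June 1858.
Day 15 is valid in June, giving June 15, 1858.
Now add 329 days from June 15, 1858.
June has 30 days, so 30 − 15 = 15 days remain after June 15, 1858; 329 − 15 = 314 left.
July 1858 has 31 days: 314 − 31 = 283 left.
August 1858 has 31 days: 283 − 31 = 252 left.
September 1858 has 30 days: 252 − 30 = 222 left.
October 1858 has 31 days: 222 − 31 = 191 left.
November 1858 has 30 days: 191 − 30 = 161 left.
December 1858 has 31 days: 161 − 31 = 130 left.
January 1859 has 31 days: 130 − 31 = 99 left.
February 1859 has 28 days (1859 is not a leap year): 99 − 28 = 71 left.
March 1859 has 31 days: 71 − 31 = 40 left.
April 1859 has 30 days: 40 − 30 = 10 left.
10 days into May 1859 → May 10, 1859.

May 10, 1859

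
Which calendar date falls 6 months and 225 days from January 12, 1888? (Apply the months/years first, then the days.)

Counting forward 6 months and 225 days from January 12, 1888: first the month/year part, then the days.
month 1 + 6 = 7 → July 1888.
Day 12 is valid in July, giving July 12, 1888.
Now add 225 days from July 12, 1888.
July has 31 days, so 31 − 12 = 19 days remain after July 12, 1888; 225 − 19 = 206 left.
August 1888 has 31 days: 206 − 31 = 175 left.
September 1888 has 30 days: 175 − 30 = 145 left.
October 1888 has 31 days: 145 − 31 = 114 left.
November 1888 has 30 days: 114 − 30 = 84 left.
December 1888 has 31 days: 84 − 31 = 53 left.
January 1889 has 31 days: 53 − 31 = 22 left.
22 days into February 1889 → February 22, 1889.

February 22, 1889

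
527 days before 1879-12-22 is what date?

July 13, 1878

Counting back 527 days from December 22, 1879.
Going back 22 days from December 22, 1879 reaches the end of the previous month; 527 − 22 = 505 left.
November 1879 has 30 days: 505 − 30 = 475 left.
October 1879 has 31 days: 475 − 31 = 444 left.
September 1879 has 30 days: 444 − 30 = 414 left.
August 1879 has 31 days: 414 − 31 = 383 left.
July 1879 has 31 days: 383 − 31 = 352 left.
June 1879 has 30 days: 352 − 30 = 322 left.
May 1879 has 31 days: 322 − 31 = 291 left.
April 1879 has 30 days: 291 − 30 = 261 left.
March 1879 has 31 days: 261 − 31 = 230 left.
February 1879 has 28 days (1879 is not a leap year): 230 − 28 = 202 left.
January 1879 has 31 days: 202 − 31 = 171 left.
December 1878 has 31 days: 171 − 31 = 140 left.
November 1878 has 30 days: 140 − 30 = 110 left.
October 1878 has 31 days: 110 − 31 = 79 left.
September 1878 has 30 days: 79 − 30 = 49 left.
August 1878 has 31 days: 49 − 31 = 18 left.
July 1878 has 31 days; 31 − 18 = 13 → July 13, 1878.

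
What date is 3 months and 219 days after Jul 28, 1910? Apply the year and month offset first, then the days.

June 4, 1911

Advancing 3 months and 219 days from July 28, 1910: first the month/year part, then the days.
month 7 + 3 = 10 → October 1910.
Day 28 is valid in October, giving October 28, 1910.
Now add 219 days from October 28, 1910.
October has 31 days, so 31 − 28 = 3 days remain after October 28, 1910; 219 − 3 = 216 left.
November 1910 has 30 days: 216 − 30 = 186 left.
December 1910 has 31 days: 186 − 31 = 155 left.
January 1911 has 31 days: 155 − 31 = 124 left.
February 1911 has 28 days (1911 is not a leap year): 124 − 28 = 96 left.
March 1911 has 31 days: 96 − 31 = 65 left.
April 1911 has 30 days: 65 − 30 = 35 left.
May 1911 has 31 days: 35 − 31 = 4 left.
4 days into June 1911 → June 4, 1911.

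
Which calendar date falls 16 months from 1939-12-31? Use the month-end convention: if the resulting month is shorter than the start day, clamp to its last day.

Counting forward 16 months from December 31, 1939.
month 12 + 16 = 28, which is month 4 of year 1941 → April 1941.
April 1941 has only 30 days and the start was day 31, so the date clamps to April 30, 1941.

April 30, 1941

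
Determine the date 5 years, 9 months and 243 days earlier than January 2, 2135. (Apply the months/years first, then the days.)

August 2, 2128

Going back 5 years, 9 months and 243 days from January 2, 2135: first the month/year part, then the days.
-5 years → 2130; month 1 − 9 = -8, which is month 4 of year 2129 → April 2129.
Day 2 is valid in April, giving April 2, 2129.
Now subtract 243 days from April 2, 2129.
Going back 2 days from April 2, 2129 reaches the end of the previous month; 243 − 2 = 241 left.
March 2129 has 31 days: 241 − 31 = 210 left.
February 2129 has 28 days (2129 is not a leap year): 210 − 28 = 182 left.
January 2129 has 31 days: 182 − 31 = 151 left.
December 2128 has 31 days: 151 − 31 = 120 left.
November 2128 has 30 days: 120 − 30 = 90 left.
October 2128 has 31 days: 90 − 31 = 59 left.
September 2128 has 30 days: 59 − 30 = 29 left.
August 2128 has 31 days; 31 − 29 = 2 → August 2, 2128.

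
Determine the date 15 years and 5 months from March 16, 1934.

Counting forward 15 years and 5 months from March 16, 1934.
+15 years → 1949; month 3 + 5 = 8 → August 1949.
Day 16 is valid in August, giving August 16, 1949.

August 16, 1949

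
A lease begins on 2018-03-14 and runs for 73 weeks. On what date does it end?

Advancing 73 weeks = 511 days from March 14, 2018.
March has 31 days, so 31 − 14 = 17 days remain after March 14, 2018; 511 − 17 = 494 left.
April 2018 has 30 days: 494 − 30 = 464 left.
May 2018 has 31 days: 464 − 31 = 433 left.
June 2018 has 30 days: 433 − 30 = 403 left.
July 2018 has 31 days: 403 − 31 = 372 left.
August 2018 has 31 days: 372 − 31 = 341 left.
September 2018 has 30 days: 341 − 30 = 311 left.
October 2018 has 31 days: 311 − 31 = 280 left.
November 2018 has 30 days: 280 − 30 = 250 left.
December 2018 has 31 days: 250 − 31 = 219 left.
January 2019 has 31 days: 219 − 31 = 188 left.
February 2019 has 28 days (2019 is not a leap year): 188 − 28 = 160 left.
March 2019 has 31 days: 160 − 31 = 129 left.
April 2019 has 30 days: 129 − 30 = 99 left.
May 2019 has 31 days: 99 − 31 = 68 left.
June 2019 has 30 days: 68 − 30 = 38 left.
July 2019 has 31 days: 38 − 31 = 7 left.
7 days into August 2019 → August 7, 2019.

August 7, 2019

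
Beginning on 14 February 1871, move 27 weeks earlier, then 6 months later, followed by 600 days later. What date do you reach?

October 1, 1872

Counting back 27 weeks (= 189 days) from February 14, 1871:
Going back 14 days from February 14, 1871 reaches the end of the previous month; 189 − 14 = 175 left.
January 1871 has 31 days: 175 − 31 = 144 left.
December 1870 has 31 days: 144 − 31 = 113 left.
November 1870 has 30 days: 113 − 30 = 83 left.
October 1870 has 31 days: 83 − 31 = 52 left.
September 1870 has 30 days: 52 − 30 = 22 left.
August 1870 has 31 days; 31 − 22 = 9 → August 9, 1870.
Advancing 6 months from August 9, 1870:
month 8 + 6 = 14, which is month 2 of year 1871 → February 1871.
Day 9 is valid in February, giving February 9, 1871.
Adding 600 days from February 9, 1871:
February has 28 days, so 28 − 9 = 19 days remain after February 9, 1871; 600 − 19 = 581 left.
March 1871 has 31 days: 581 − 31 = 550 left.
April 1871 has 30 days: 550 − 30 = 520 left.
May 1871 has 31 days: 520 − 31 = 489 left.
June 1871 has 30 days: 489 − 30 = 459 left.
July 1871 has 31 days: 459 − 31 = 428 left.
August 1871 has 31 days: 428 − 31 = 397 left.
September 1871 has 30 days: 397 − 30 = 367 left.
October 1871 has 31 days: 367 − 31 = 336 left.
November 1871 has 30 days: 336 − 30 = 306 left.
December 1871 has 31 days: 306 − 31 = 275 left.
January 1872 has 31 days: 275 − 31 = 244 left.
February 1872 has 29 days (1872 is a leap year): 244 − 29 = 215 left.
March 1872 has 31 days: 215 − 31 = 184 left.
April 1872 has 30 days: 184 − 30 = 154 left.
May 1872 has 31 days: 154 − 31 = 123 left.
June 1872 has 30 days: 123 − 30 = 93 left.
July 1872 has 31 days: 93 − 31 = 62 left.
August 1872 has 31 days: 62 − 31 = 31 left.
September 1872 has 30 days: 31 − 30 = 1 left.
1 day into October 1872 → October 1, 1872.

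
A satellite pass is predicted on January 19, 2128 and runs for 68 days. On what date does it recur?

March 27, 2128

Advancing 68 days from January 19, 2128.
January has 31 days, so 31 − 19 = 12 days remain after January 19, 2128; 68 − 12 = 56 left.
February 2128 has 29 days (2128 is a leap year): 56 − 29 = 27 left.
27 days into March 2128 → March 27, 2128.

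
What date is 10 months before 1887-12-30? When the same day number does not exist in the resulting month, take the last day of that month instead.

February 28, 1887

Counting back 10 months from December 30, 1887.
month 12 − 10 = 2 → February 1887.
February 1887 has only 28 days (1887 is not a leap year — relevant if February), and the start was day 30, so the date clamps to February 28, 1887.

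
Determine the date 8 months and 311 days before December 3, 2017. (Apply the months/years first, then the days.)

May 27, 2016

Subtracting 8 months and 311 days from December 3, 2017: first the month/year part, then the days.
month 12 − 8 = 4 → April 2017.
Day 3 is valid in April, giving April 3, 2017.
Now subtract 311 days from April 3, 2017.
Going back 3 days from April 3, 2017 reaches the end of the previous month; 311 − 3 = 308 left.
March 2017 has 31 days: 308 − 31 = 277 left.
February 2017 has 28 days (2017 is not a leap year): 277 − 28 = 249 left.
January 2017 has 31 days: 249 − 31 = 218 left.
December 2016 has 31 days: 218 − 31 = 187 left.
November 2016 has 30 days: 187 − 30 = 157 left.
October 2016 has 31 days: 157 − 31 = 126 left.
September 2016 has 30 days: 126 − 30 = 96 left.
August 2016 has 31 days: 96 − 31 = 65 left.
July 2016 has 31 days: 65 − 31 = 34 left.
June 2016 has 30 days: 34 − 30 = 4 left.
May 2016 has 31 days; 31 − 4 = 27 → May 27, 2016.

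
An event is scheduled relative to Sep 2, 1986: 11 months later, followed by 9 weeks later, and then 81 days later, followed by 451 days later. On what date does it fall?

March 19, 1989

Counting forward 11 months from September 2, 1986:
month 9 + 11 = 20, which is month 8 of year 1987 → August 1987.
Day 2 is valid in August, giving August 2, 1987.
Adding 9 weeks (= 63 days) from August 2, 1987:
August has 31 days, so 31 − 2 = 29 days remain after August 2, 1987; 63 − 29 = 34 left.
September 1987 has 30 days: 34 − 30 = 4 left.
4 days into October 1987 → October 4, 1987.
Advancing 81 days from October 4, 1987:
October has 31 days, so 31 − 4 = 27 days remain after October 4, 1987; 81 − 27 = 54 left.
November 1987 has 30 days: 54 − 30 = 24 left.
24 days into December 1987 → December 24, 1987.
Counting forward 451 days from December 24, 1987:
December has 31 days, so 31 − 24 = 7 days remain after December 24, 1987; 451 − 7 = 444 left.
January 1988 has 31 days: 444 − 31 = 413 left.
February 1988 has 29 days (1988 is a leap year): 413 − 29 = 384 left.
March 1988 has 31 days: 384 − 31 = 353 left.
April 1988 has 30 days: 353 − 30 = 323 left.
May 1988 has 31 days: 323 − 31 = 292 left.
June 1988 has 30 days: 292 − 30 = 262 left.
July 1988 has 31 days: 262 − 31 = 231 left.
August 1988 has 31 days: 231 − 31 = 200 left.
September 1988 has 30 days: 200 − 30 = 170 left.
October 1988 has 31 days: 170 − 31 = 139 left.
November 1988 has 30 days: 139 − 30 = 109 left.
December 1988 has 31 days: 109 − 31 = 78 left.
January 1989 has 31 days: 78 − 31 = 47 left.
February 1989 has 28 days (1989 is not a leap year): 47 − 28 = 19 left.
19 days into March 1989 → March 19, 1989.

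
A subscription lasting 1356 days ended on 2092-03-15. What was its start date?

Going back 1356 days from March 15, 2092.
Going back 15 days from March 15, 2092 reaches the end of the previous month; 1356 − 15 = 1341 left.
February 2092 has 29 days (2092 is a leap year): 1341 − 29 = 1312 left.
January 2092 has 31 days: 1312 − 31 = 1281 left.
December 2091 has 31 days: 1281 − 31 = 1250 left.
November 2091 has 30 days: 1250 − 30 = 1220 left.
October 2091 has 31 days: 1220 − 31 = 1189 left.
September 2091 has 30 days: 1189 − 30 = 1159 left.
August 2091 has 31 days: 1159 − 31 = 1128 left.
July 2091 has 31 days: 1128 − 31 = 1097 left.
June 2091 has 30 days: 1097 − 30 = 1067 left.
May 2091 has 31 days: 1067 − 31 = 1036 left.
April 2091 has 30 days: 1036 − 30 = 1006 left.
March 2091 has 31 days: 1006 − 31 = 975 left.
February 2091 has 28 days (2091 is not a leap year): 975 − 28 = 947 left.
January 2091 has 31 days: 947 − 31 = 916 left.
December 2090 has 31 days: 916 − 31 = 885 left.
November 2090 has 30 days: 885 − 30 = 855 left.
October 2090 has 31 days: 855 − 31 = 824 left.
September 2090 has 30 days: 824 − 30 = 794 left.
August 2090 has 31 days: 794 − 31 = 763 left.
July 2090 has 31 days: 763 − 31 = 732 left.
June 2090 has 30 days: 732 − 30 = 702 left.
May 2090 has 31 days: 702 − 31 = 671 left.
April 2090 has 30 days: 671 − 30 = 641 left.
March 2090 has 31 days: 641 − 31 = 610 left.
February 2090 has 28 days (2090 is not a leap year): 610 − 28 = 582 left.
January 2090 has 31 days: 582 − 31 = 551 left.
December 2089 has 31 days: 551 − 31 = 520 left.
November 2089 has 30 days: 520 − 30 = 490 left.
October 2089 has 31 days: 490 − 31 = 459 left.
September 2089 has 30 days: 459 − 30 = 429 left.
August 2089 has 31 days: 429 − 31 = 398 left.
July 2089 has 31 days: 398 − 31 = 367 left.
June 2089 has 30 days: 367 − 30 = 337 left.
May 2089 has 31 days: 337 − 31 = 306 left.
April 2089 has 30 days: 306 − 30 = 276 left.
March 2089 has 31 days: 276 − 31 = 245 left.
February 2089 has 28 days (2089 is not a leap year): 245 − 28 = 217 left.
January 2089 has 31 days: 217 − 31 = 186 left.
December 2088 has 31 days: 186 − 31 = 155 left.
November 2088 has 30 days: 155 − 30 = 125 left.
October 2088 has 31 days: 125 − 31 = 94 left.
September 2088 has 30 days: 94 − 30 = 64 left.
August 2088 has 31 days: 64 − 31 = 33 left.
July 2088 has 31 days: 33 − 31 = 2 left.
June 2088 has 30 days; 30 − 2 = 28 → June 28, 2088.

June 28, 2088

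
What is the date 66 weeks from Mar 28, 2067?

July 2, 2068

Counting forward 66 weeks = 462 days from March 28, 2067.
March has 31 days, so 31 − 28 = 3 days remain after March 28, 2067; 462 − 3 = 459 left.
April 2067 has 30 days: 459 − 30 = 429 left.
May 2067 has 31 days: 429 − 31 = 398 left.
June 2067 has 30 days: 398 − 30 = 368 left.
July 2067 has 31 days: 368 − 31 = 337 left.
August 2067 has 31 days: 337 − 31 = 306 left.
September 2067 has 30 days: 306 − 30 = 276 left.
October 2067 has 31 days: 276 − 31 = 245 left.
November 2067 has 30 days: 245 − 30 = 215 left.
December 2067 has 31 days: 215 − 31 = 184 left.
January 2068 has 31 days: 184 − 31 = 153 left.
February 2068 has 29 days (2068 is a leap year): 153 − 29 = 124 left.
March 2068 has 31 days: 124 − 31 = 93 left.
April 2068 has 30 days: 93 − 30 = 63 left.
May 2068 has 31 days: 63 − 31 = 32 left.
June 2068 has 30 days: 32 − 30 = 2 left.
2 days into July 2068 → July 2, 2068.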